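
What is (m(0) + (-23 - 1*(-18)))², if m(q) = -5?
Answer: 100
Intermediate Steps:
(m(0) + (-23 - 1*(-18)))² = (-5 + (-23 - 1*(-18)))² = (-5 + (-23 + 18))² = (-5 - 5)² = (-10)² = 100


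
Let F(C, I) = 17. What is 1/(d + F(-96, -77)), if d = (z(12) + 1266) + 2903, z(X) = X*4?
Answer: 1/4234 ≈ 0.00023618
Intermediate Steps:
z(X) = 4*X
d = 4217 (d = (4*12 + 1266) + 2903 = (48 + 1266) + 2903 = 1314 + 2903 = 4217)
1/(d + F(-96, -77)) = 1/(4217 + 17) = 1/4234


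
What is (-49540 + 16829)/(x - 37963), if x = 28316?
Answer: 32711/9647 ≈ 3.3908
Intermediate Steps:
(-49540 + 16829)/(x - 37963) = (-49540 + 16829)/(28316 - 37963) = -32711/(-9647) = -32711*(-1/9647) = 32711/9647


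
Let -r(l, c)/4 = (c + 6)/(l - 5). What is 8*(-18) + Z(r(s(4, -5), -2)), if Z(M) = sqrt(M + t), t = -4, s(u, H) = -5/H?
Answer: -144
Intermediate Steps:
r(l, c) = -4*(6 + c)/(-5 + l) (r(l, c) = -4*(c + 6)/(l - 5) = -4*(6 + c)/(-5 + l))
Z(M) = sqrt(-4 + M) (Z(M) = sqrt(M - 4) = sqrt(-4 + M))
8*(-18) + Z(r(s(4, -5), -2)) = 8*(-18) + sqrt(-4 + 4*(-6 - 1*(-2))/(-5 - 5/(-5))) = -144 + sqrt(-4 + 4*(-6 + 2)/(-5 - 5*(-1/5))) = -144 + sqrt(-4 + 4*(-4)/(-5 + 1)) = -144 + sqrt(-4 + 4*(-4)/(-4)) = -144 + sqrt(-4 + 4*(-1/4)*(-4)) = -144 + sqrt(-4 + 4) = -144 + sqrt(0) = -144 + 0 = -144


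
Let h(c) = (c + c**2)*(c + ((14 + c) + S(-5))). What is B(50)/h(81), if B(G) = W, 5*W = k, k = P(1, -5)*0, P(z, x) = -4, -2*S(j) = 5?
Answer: 0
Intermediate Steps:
S(j) = -5/2 (S(j) = -1/2*5 = -5/2)
k = 0 (k = -4*0 = 0)
W = 0 (W = (1/5)*0 = 0)
B(G) = 0
h(c) = (23/2 + 2*c)*(c + c**2) (h(c) = (c + c**2)*(c + ((14 + c) - 5/2)) = (c + c**2)*(c + (23/2 + c)) = (c + c**2)*(23/2 + 2*c) = (23/2 + 2*c)*(c + c**2))
B(50)/h(81) = 0/(((1/2)*81*(23 + 4*81**2 + 27*81))) = 0/(((1/2)*81*(23 + 4*6561 + 2187))) = 0/(((1/2)*81*(23 + 26244 + 2187))) = 0/(((1/2)*81*28454)) = 0/1152387 = 0*(1/1152387) = 0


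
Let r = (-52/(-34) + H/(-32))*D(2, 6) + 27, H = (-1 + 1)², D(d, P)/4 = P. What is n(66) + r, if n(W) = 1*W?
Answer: 2205/17 ≈ 129.71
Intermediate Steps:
D(d, P) = 4*P
n(W) = W
H = 0 (H = 0² = 0)
r = 1083/17 (r = (-52/(-34) + 0/(-32))*(4*6) + 27 = (-52*(-1/34) + 0*(-1/32))*24 + 27 = (26/17 + 0)*24 + 27 = (26/17)*24 + 27 = 624/17 + 27 = 1083/17 ≈ 63.706)
n(66) + r = 66 + 1083/17 = 2205/17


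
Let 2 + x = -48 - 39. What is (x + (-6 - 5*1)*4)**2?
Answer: 17689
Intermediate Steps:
x = -89 (x = -2 + (-48 - 39) = -2 - 87 = -89)
(x + (-6 - 5*1)*4)**2 = (-89 + (-6 - 5*1)*4)**2 = (-89 + (-6 - 5)*4)**2 = (-89 - 11*4)**2 = (-89 - 44)**2 = (-133)**2 = 17689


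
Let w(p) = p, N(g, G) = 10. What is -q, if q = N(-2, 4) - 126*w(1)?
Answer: 116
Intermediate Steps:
q = -116 (q = 10 - 126*1 = 10 - 126 = -116)
-q = -1*(-116) = 116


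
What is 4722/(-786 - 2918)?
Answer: -2361/1852 ≈ -1.2748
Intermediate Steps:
4722/(-786 - 2918) = 4722/(-3704) = 4722*(-1/3704) = -2361/1852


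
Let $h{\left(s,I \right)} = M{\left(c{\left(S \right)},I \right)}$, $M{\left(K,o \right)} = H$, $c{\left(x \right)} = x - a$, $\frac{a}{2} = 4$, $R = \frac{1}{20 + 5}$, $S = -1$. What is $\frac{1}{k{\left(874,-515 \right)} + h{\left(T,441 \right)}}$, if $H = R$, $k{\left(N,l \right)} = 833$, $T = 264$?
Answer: $\frac{25}{20826} \approx 0.0012004$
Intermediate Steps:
$R = \frac{1}{25} \approx 0.04$
$a = 8$ ($a = 2 \cdot 4 = 8$)
$H = \frac{1}{25} \approx 0.04$
$c{\left(x \right)} = -8 + x$ ($c{\left(x \right)} = x - 8 = -8 + x$)
$M{\left(K,o \right)} = \frac{1}{25}$
$h{\left(s,I \right)} = \frac{1}{25}$
$\frac{1}{k{\left(874,-515 \right)} + h{\left(T,441 \right)}} = \frac{1}{833 + \frac{1}{25}} = \frac{1}{\frac{20826}{25}} = \frac{25}{20826}$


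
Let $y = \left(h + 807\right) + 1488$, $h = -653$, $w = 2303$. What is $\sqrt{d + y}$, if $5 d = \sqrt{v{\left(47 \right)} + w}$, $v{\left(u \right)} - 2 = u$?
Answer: $\frac{\sqrt{41050 + 140 \sqrt{3}}}{5} \approx 40.641$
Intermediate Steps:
$v{\left(u \right)} = 2 + u$
$y = 1642$ ($y = \left(-653 + 807\right) + 1488 = 154 + 1488 = 1642$)
$d = \frac{28 \sqrt{3}}{5}$ ($d = \frac{\sqrt{\left(2 + 47\right) + 2303}}{5} = \frac{\sqrt{49 + 2303}}{5} = \frac{\sqrt{2352}}{5} = \frac{28 \sqrt{3}}{5} \approx 9.6995$)
$\sqrt{d + y} = \sqrt{\frac{28 \sqrt{3}}{5} + 1642} = \sqrt{1642 + \frac{28 \sqrt{3}}{5}}$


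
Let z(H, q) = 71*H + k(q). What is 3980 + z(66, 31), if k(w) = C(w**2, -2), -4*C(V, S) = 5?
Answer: 34659/4 ≈ 8664.8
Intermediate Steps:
C(V, S) = -5/4 (C(V, S) = -1/4*5 = -5/4)
k(w) = -5/4
z(H, q) = -5/4 + 71*H (z(H, q) = 71*H - 5/4 = -5/4 + 71*H)
3980 + z(66, 31) = 3980 + (-5/4 + 71*66) = 3980 + (-5/4 + 4686) = 3980 + 18739/4 = 34659/4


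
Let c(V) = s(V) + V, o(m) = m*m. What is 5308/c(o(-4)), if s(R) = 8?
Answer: 1327/6 ≈ 221.17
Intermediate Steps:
o(m) = m²
c(V) = 8 + V
5308/c(o(-4)) = 5308/(8 + (-4)²) = 5308/(8 + 16) = 5308/24 = 5308*(1/24) = 1327/6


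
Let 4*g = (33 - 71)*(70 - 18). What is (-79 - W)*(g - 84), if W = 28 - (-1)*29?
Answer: 78608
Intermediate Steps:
g = -494 (g = ((33 - 71)*(70 - 18))/4 = (-38*52)/4 = (¼)*(-1976) = -494)
W = 57 (W = 28 - 1*(-29) = 28 + 29 = 57)
(-79 - W)*(g - 84) = (-79 - 1*57)*(-494 - 84) = (-79 - 57)*(-578) = -136*(-578) = 78608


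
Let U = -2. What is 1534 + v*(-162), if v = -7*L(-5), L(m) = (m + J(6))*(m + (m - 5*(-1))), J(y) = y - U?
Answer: -15476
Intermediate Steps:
J(y) = 2 + y (J(y) = y - 1*(-2) = y + 2 = 2 + y)
L(m) = (5 + 2*m)*(8 + m) (L(m) = (m + (2 + 6))*(m + (m - 5*(-1))) = (m + 8)*(m + (m + 5)) = (8 + m)*(m + (5 + m)) = (8 + m)*(5 + 2*m) = (5 + 2*m)*(8 + m))
v = 105 (v = -7*(40 + 2*(-5)² + 21*(-5)) = -7*(40 + 2*25 - 105) = -7*(40 + 50 - 105) = -7*(-15) = 105)
1534 + v*(-162) = 1534 + 105*(-162) = 1534 - 17010 = -15476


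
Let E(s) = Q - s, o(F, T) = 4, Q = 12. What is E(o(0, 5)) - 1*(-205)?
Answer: 213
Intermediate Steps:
E(s) = 12 - s
E(o(0, 5)) - 1*(-205) = (12 - 1*4) - 1*(-205) = (12 - 4) + 205 = 8 + 205 = 213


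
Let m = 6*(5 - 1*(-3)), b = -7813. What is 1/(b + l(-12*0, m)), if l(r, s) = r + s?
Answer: -1/7765 ≈ -0.00012878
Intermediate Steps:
m = 48 (m = 6*(5 + 3) = 6*8 = 48)
1/(b + l(-12*0, m)) = 1/(-7813 + (-12*0 + 48)) = 1/(-7813 + (0 + 48)) = 1/(-7813 + 48) = 1/(-7765) = -1/7765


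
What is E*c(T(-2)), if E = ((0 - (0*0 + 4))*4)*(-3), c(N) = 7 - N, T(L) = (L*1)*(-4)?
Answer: -48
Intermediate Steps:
T(L) = -4*L (T(L) = L*(-4) = -4*L)
E = 48 (E = ((0 - (0 + 4))*4)*(-3) = ((0 - 1*4)*4)*(-3) = ((0 - 4)*4)*(-3) = -4*4*(-3) = -16*(-3) = 48)
E*c(T(-2)) = 48*(7 - (-4)*(-2)) = 48*(7 - 1*8) = 48*(7 - 8) = 48*(-1) = -48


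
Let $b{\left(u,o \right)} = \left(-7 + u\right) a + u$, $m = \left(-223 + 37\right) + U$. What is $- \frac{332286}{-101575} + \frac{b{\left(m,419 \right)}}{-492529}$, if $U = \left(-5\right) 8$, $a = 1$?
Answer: $\frac{163707114219}{50028633175} \approx 3.2723$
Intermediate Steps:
$U = -40$
$m = -226$ ($m = \left(-223 + 37\right) - 40 = -186 - 40 = -226$)
$b{\left(u,o \right)} = -7 + 2 u$ ($b{\left(u,o \right)} = \left(-7 + u\right) 1 + u = \left(-7 + u\right) + u = -7 + 2 u$)
$- \frac{332286}{-101575} + \frac{b{\left(m,419 \right)}}{-492529} = - \frac{332286}{-101575} + \frac{-7 + 2 \left(-226\right)}{-492529} = \left(-332286\right) \left(- \frac{1}{101575}\right) + \left(-7 - 452\right) \left(- \frac{1}{492529}\right) = \frac{332286}{101575} - - \frac{459}{492529} = \frac{332286}{101575} + \frac{459}{492529} = \frac{163707114219}{50028633175}$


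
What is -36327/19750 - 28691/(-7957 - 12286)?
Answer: -168720211/399799250 ≈ -0.42201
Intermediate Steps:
-36327/19750 - 28691/(-7957 - 12286) = -36327*1/19750 - 28691/(-20243) = -36327/19750 - 28691*(-1/20243) = -36327/19750 + 28691/20243 = -168720211/399799250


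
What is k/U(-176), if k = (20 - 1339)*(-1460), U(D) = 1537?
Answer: 1925740/1537 ≈ 1252.9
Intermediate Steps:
k = 1925740 (k = -1319*(-1460) = 1925740)
k/U(-176) = 1925740/1537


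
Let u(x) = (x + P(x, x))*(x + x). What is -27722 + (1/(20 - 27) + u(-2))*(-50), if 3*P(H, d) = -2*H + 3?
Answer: -580612/21 ≈ -27648.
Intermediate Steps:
P(H, d) = 1 - 2*H/3 (P(H, d) = (-2*H + 3)/3 = (3 - 2*H)/3 = 1 - 2*H/3)
u(x) = 2*x*(1 + x/3) (u(x) = (x + (1 - 2*x/3))*(x + x) = (1 + x/3)*(2*x) = 2*x*(1 + x/3))
-27722 + (1/(20 - 27) + u(-2))*(-50) = -27722 + (1/(20 - 27) + (2/3)*(-2)*(3 - 2))*(-50) = -27722 + (1/(-7) + (2/3)*(-2)*1)*(-50) = -27722 + (-1/7 - 4/3)*(-50) = -27722 - 31/21*(-50) = -27722 + 1550/21 = -580612/21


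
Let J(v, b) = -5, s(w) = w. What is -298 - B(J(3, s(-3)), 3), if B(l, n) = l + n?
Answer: -296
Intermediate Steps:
-298 - B(J(3, s(-3)), 3) = -298 - (-5 + 3) = -298 - 1*(-2) = -298 + 2 = -296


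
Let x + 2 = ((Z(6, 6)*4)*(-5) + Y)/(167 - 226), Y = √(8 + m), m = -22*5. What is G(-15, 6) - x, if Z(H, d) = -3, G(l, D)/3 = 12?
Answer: 2302/59 + I*√102/59 ≈ 39.017 + 0.17118*I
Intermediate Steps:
G(l, D) = 36 (G(l, D) = 3*12 = 36)
m = -110
Y = I*√102 (Y = √(8 - 110) = √(-102) = I*√102 ≈ 10.1*I)
x = -178/59 - I*√102/59 (x = -2 + (-3*4*(-5) + I*√102)/(167 - 226) = -2 + (-12*(-5) + I*√102)/(-59) = -2 + (60 + I*√102)*(-1/59) = -2 + (-60/59 - I*√102/59) = -178/59 - I*√102/59 ≈ -3.0169 - 0.17118*I)
G(-15, 6) - x = 36 - (-178/59 - I*√102/59) = 36 + (178/59 + I*√102/59) = 2302/59 + I*√102/59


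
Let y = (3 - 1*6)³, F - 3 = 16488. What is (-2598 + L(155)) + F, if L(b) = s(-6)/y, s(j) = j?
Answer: 125039/9 ≈ 13893.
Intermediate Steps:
F = 16491 (F = 3 + 16488 = 16491)
y = -27 (y = (3 - 6)³ = (-3)³ = -27)
L(b) = 2/9 (L(b) = -6/(-27) = -6*(-1/27) = 2/9)
(-2598 + L(155)) + F = (-2598 + 2/9) + 16491 = -23380/9 + 16491 = 125039/9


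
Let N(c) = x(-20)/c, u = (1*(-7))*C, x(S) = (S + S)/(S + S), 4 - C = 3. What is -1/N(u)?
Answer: 7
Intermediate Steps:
C = 1 (C = 4 - 1*3 = 4 - 3 = 1)
x(S) = 1 (x(S) = (2*S)/((2*S)) = (2*S)*(1/(2*S)) = 1)
u = -7 (u = (1*(-7))*1 = -7*1 = -7)
N(c) = 1/c
-1/N(u) = -1/(1/(-7)) = -1/(-⅐) = -1*(-7) = 7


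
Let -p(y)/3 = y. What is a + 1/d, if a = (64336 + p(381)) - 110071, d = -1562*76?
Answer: -5564981137/118712 ≈ -46878.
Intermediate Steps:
p(y) = -3*y
d = -118712
a = -46878 (a = (64336 - 3*381) - 110071 = (64336 - 1143) - 110071 = 63193 - 110071 = -46878)
a + 1/d = -46878 + 1/(-118712) = -46878 - 1/118712 = -5564981137/118712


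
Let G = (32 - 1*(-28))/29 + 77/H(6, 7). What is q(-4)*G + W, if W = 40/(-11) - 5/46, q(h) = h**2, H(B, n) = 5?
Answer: 20232393/73370 ≈ 275.76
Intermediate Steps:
G = 2533/145 (G = (32 - 1*(-28))/29 + 77/5 = (32 + 28)*(1/29) + 77*(1/5) = 60*(1/29) + 77/5 = 60/29 + 77/5 = 2533/145 ≈ 17.469)
W = -1895/506 (W = 40*(-1/11) - 5*1/46 = -40/11 - 5/46 = -1895/506 ≈ -3.7451)
q(-4)*G + W = (-4)**2*(2533/145) - 1895/506 = 16*(2533/145) - 1895/506 = 40528/145 - 1895/506 = 20232393/73370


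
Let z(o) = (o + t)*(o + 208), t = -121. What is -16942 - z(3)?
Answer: 7956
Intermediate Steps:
z(o) = (-121 + o)*(208 + o) (z(o) = (o - 121)*(o + 208) = (-121 + o)*(208 + o))
-16942 - z(3) = -16942 - (-25168 + 3**2 + 87*3) = -16942 - (-25168 + 9 + 261) = -16942 - 1*(-24898) = -16942 + 24898 = 7956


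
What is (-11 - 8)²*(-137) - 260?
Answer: -49717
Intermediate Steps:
(-11 - 8)²*(-137) - 260 = (-19)²*(-137) - 260 = 361*(-137) - 260 = -49457 - 260 = -49717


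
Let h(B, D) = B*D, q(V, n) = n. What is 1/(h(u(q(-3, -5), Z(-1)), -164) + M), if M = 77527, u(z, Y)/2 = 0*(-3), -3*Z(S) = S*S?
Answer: 1/77527 ≈ 1.2899e-5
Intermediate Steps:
Z(S) = -S²/3 (Z(S) = -S*S/3 = -S²/3)
u(z, Y) = 0 (u(z, Y) = 2*(0*(-3)) = 2*0 = 0)
1/(h(u(q(-3, -5), Z(-1)), -164) + M) = 1/(0*(-164) + 77527) = 1/(0 + 77527) = 1/77527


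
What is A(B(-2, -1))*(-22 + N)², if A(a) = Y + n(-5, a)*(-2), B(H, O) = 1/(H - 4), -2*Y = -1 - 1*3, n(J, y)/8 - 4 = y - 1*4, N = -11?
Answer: 5082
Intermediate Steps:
n(J, y) = 8*y (n(J, y) = 32 + 8*(y - 1*4) = 32 + 8*(y - 4) = 32 + 8*(-4 + y) = 32 + (-32 + 8*y) = 8*y)
Y = 2 (Y = -(-1 - 1*3)/2 = -(-1 - 3)/2 = -½*(-4) = 2)
B(H, O) = 1/(-4 + H)
A(a) = 2 - 16*a (A(a) = 2 + (8*a)*(-2) = 2 - 16*a)
A(B(-2, -1))*(-22 + N)² = (2 - 16/(-4 - 2))*(-22 - 11)² = (2 - 16/(-6))*(-33)² = (2 - 16*(-⅙))*1089 = (2 + 8/3)*1089 = (14/3)*1089 = 5082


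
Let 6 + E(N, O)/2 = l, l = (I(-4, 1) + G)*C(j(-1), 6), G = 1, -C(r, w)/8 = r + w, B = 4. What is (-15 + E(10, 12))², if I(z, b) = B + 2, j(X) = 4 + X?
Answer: 1071225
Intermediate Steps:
C(r, w) = -8*r - 8*w (C(r, w) = -8*(r + w) = -8*r - 8*w)
I(z, b) = 6 (I(z, b) = 4 + 2 = 6)
l = -504 (l = (6 + 1)*(-8*(4 - 1) - 8*6) = 7*(-8*3 - 48) = 7*(-24 - 48) = 7*(-72) = -504)
E(N, O) = -1020 (E(N, O) = -12 + 2*(-504) = -12 - 1008 = -1020)
(-15 + E(10, 12))² = (-15 - 1020)² = (-1035)² = 1071225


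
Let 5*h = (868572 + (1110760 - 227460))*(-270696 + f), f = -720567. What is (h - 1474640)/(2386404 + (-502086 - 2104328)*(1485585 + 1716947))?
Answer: 434143316884/10433902317305 ≈ 0.041609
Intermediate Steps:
h = -1736565894336/5 (h = ((868572 + (1110760 - 227460))*(-270696 - 720567))/5 = ((868572 + 883300)*(-991263))/5 = (1751872*(-991263))/5 = (⅕)*(-1736565894336) = -1736565894336/5 ≈ -3.4731e+11)
(h - 1474640)/(2386404 + (-502086 - 2104328)*(1485585 + 1716947)) = (-1736565894336/5 - 1474640)/(2386404 + (-502086 - 2104328)*(1485585 + 1716947)) = -1736573267536/(5*(2386404 - 2606414*3202532)) = -1736573267536/(5*(2386404 - 8347124240248)) = -1736573267536/5/(-8347121853844) = -1736573267536/5*(-1/8347121853844) = 434143316884/10433902317305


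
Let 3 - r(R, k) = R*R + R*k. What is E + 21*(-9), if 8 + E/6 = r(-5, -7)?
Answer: -579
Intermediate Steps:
r(R, k) = 3 - R² - R*k (r(R, k) = 3 - (R*R + R*k) = 3 - (R² + R*k) = 3 + (-R² - R*k) = 3 - R² - R*k)
E = -390 (E = -48 + 6*(3 - 1*(-5)² - 1*(-5)*(-7)) = -48 + 6*(3 - 1*25 - 35) = -48 + 6*(3 - 25 - 35) = -48 + 6*(-57) = -48 - 342 = -390)
E + 21*(-9) = -390 + 21*(-9) = -390 - 189 = -579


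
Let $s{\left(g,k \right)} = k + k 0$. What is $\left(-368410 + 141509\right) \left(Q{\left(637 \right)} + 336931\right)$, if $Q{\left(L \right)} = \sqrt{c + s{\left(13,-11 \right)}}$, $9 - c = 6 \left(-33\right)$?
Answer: $-76453157445$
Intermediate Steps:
$s{\left(g,k \right)} = k$ ($s{\left(g,k \right)} = k + 0 = k$)
$c = 207$ ($c = 9 - 6 \left(-33\right) = 9 - -198 = 9 + 198 = 207$)
$Q{\left(L \right)} = 14$ ($Q{\left(L \right)} = \sqrt{207 - 11} = \sqrt{196} = 14$)
$\left(-368410 + 141509\right) \left(Q{\left(637 \right)} + 336931\right) = \left(-368410 + 141509\right) \left(14 + 336931\right) = \left(-226901\right) 336945 = -76453157445$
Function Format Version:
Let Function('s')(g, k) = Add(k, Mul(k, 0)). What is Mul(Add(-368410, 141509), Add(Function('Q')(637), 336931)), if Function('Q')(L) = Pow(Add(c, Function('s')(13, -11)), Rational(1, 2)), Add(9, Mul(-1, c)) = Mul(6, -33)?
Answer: -76453157445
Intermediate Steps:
Function('s')(g, k) = k (Function('s')(g, k) = Add(k, 0) = k)
c = 207 (c = Add(9, Mul(-1, Mul(6, -33))) = Add(9, Mul(-1, -198)) = Add(9, 198) = 207)
Function('Q')(L) = 14 (Function('Q')(L) = Pow(Add(207, -11), Rational(1, 2)) = Pow(196, Rational(1, 2)) = 14)
Mul(Add(-368410, 141509), Add(Function('Q')(637), 336931)) = Mul(Add(-368410, 141509), Add(14, 336931)) = Mul(-226901, 336945) = -76453157445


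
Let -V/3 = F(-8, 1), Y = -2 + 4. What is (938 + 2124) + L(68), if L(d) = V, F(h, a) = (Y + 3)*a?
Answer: 3047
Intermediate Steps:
Y = 2
F(h, a) = 5*a (F(h, a) = (2 + 3)*a = 5*a)
V = -15 ≈ -15.000
L(d) = -15
(938 + 2124) + L(68) = (938 + 2124) - 15 = 3062 - 15 = 3047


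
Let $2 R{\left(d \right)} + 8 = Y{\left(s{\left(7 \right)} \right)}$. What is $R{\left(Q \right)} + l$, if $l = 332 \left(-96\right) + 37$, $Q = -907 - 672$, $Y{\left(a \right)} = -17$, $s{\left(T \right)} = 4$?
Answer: $- \frac{63695}{2} \approx -31848.0$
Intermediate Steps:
$Q = -1579$
$R{\left(d \right)} = - \frac{25}{2}$ ($R{\left(d \right)} = -4 + \frac{1}{2} \left(-17\right) = -4 - \frac{17}{2} = - \frac{25}{2}$)
$l = -31835$ ($l = -31872 + 37 = -31835$)
$R{\left(Q \right)} + l = - \frac{25}{2} - 31835 = - \frac{63695}{2}$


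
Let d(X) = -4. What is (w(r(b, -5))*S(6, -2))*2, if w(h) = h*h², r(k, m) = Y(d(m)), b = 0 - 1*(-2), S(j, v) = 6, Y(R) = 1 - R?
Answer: 1500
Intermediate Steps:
b = 2 (b = 0 + 2 = 2)
r(k, m) = 5 (r(k, m) = 1 - 1*(-4) = 1 + 4 = 5)
w(h) = h³
(w(r(b, -5))*S(6, -2))*2 = (5³*6)*2 = (125*6)*2 = 750*2 = 1500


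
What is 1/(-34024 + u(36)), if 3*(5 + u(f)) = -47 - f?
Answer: -3/102170 ≈ -2.9363e-5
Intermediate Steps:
u(f) = -62/3 - f/3 (u(f) = -5 + (-47 - f)/3 = -5 + (-47/3 - f/3) = -62/3 - f/3)
1/(-34024 + u(36)) = 1/(-34024 + (-62/3 - 1/3*36)) = 1/(-34024 + (-62/3 - 12)) = 1/(-34024 - 98/3) = 1/(-102170/3) = -3/102170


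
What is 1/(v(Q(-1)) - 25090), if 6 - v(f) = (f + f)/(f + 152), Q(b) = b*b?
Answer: -153/3837854 ≈ -3.9866e-5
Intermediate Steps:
Q(b) = b**2
v(f) = 6 - 2*f/(152 + f) (v(f) = 6 - (f + f)/(f + 152) = 6 - 2*f/(152 + f))
1/(v(Q(-1)) - 25090) = 1/(4*(228 + (-1)**2)/(152 + (-1)**2) - 25090) = 1/(4*(228 + 1)/(152 + 1) - 25090) = 1/(4*229/153 - 25090) = 1/(4*(1/153)*229 - 25090) = 1/(916/153 - 25090) = 1/(-3837854/153) = -153/3837854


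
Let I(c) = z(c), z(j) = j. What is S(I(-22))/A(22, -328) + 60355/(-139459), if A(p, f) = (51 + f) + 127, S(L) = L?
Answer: -2992576/10459425 ≈ -0.28611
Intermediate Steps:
I(c) = c
A(p, f) = 178 + f
S(I(-22))/A(22, -328) + 60355/(-139459) = -22/(178 - 328) + 60355/(-139459) = -22/(-150) + 60355*(-1/139459) = -22*(-1/150) - 60355/139459 = 11/75 - 60355/139459 = -2992576/10459425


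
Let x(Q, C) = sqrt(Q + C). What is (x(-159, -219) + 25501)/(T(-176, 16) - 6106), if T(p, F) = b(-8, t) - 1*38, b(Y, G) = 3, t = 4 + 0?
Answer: -25501/6141 - I*sqrt(42)/2047 ≈ -4.1526 - 0.003166*I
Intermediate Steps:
t = 4
T(p, F) = -35 (T(p, F) = 3 - 1*38 = 3 - 38 = -35)
x(Q, C) = sqrt(C + Q)
(x(-159, -219) + 25501)/(T(-176, 16) - 6106) = (sqrt(-219 - 159) + 25501)/(-35 - 6106) = (sqrt(-378) + 25501)/(-6141) = (3*I*sqrt(42) + 25501)*(-1/6141) = (25501 + 3*I*sqrt(42))*(-1/6141) = -25501/6141 - I*sqrt(42)/2047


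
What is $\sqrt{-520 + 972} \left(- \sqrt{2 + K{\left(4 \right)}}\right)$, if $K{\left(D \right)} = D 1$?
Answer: $- 2 \sqrt{678} \approx -52.077$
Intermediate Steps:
$K{\left(D \right)} = D$
$\sqrt{-520 + 972} \left(- \sqrt{2 + K{\left(4 \right)}}\right) = \sqrt{-520 + 972} \left(- \sqrt{2 + 4}\right) = \sqrt{452} \left(- \sqrt{6}\right) = 2 \sqrt{113} \left(- \sqrt{6}\right) = - 2 \sqrt{678}$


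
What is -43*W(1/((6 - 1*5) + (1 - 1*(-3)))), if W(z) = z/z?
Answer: -43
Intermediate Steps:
W(z) = 1
-43*W(1/((6 - 1*5) + (1 - 1*(-3)))) = -43*1 = -43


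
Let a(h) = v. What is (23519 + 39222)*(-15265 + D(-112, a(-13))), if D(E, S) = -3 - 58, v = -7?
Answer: -961568566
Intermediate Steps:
a(h) = -7
D(E, S) = -61
(23519 + 39222)*(-15265 + D(-112, a(-13))) = (23519 + 39222)*(-15265 - 61) = 62741*(-15326) = -961568566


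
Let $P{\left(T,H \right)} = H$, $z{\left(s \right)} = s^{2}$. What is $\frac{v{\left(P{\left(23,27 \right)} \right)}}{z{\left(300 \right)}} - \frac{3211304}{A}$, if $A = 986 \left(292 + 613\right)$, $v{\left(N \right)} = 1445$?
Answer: $- \frac{5754558863}{1606194000} \approx -3.5827$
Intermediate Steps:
$A = 892330$ ($A = 986 \cdot 905 = 892330$)
$\frac{v{\left(P{\left(23,27 \right)} \right)}}{z{\left(300 \right)}} - \frac{3211304}{A} = \frac{1445}{300^{2}} - \frac{3211304}{892330} = \frac{1445}{90000} - \frac{1605652}{446165} = 1445 \cdot \frac{1}{90000} - \frac{1605652}{446165} = \frac{289}{18000} - \frac{1605652}{446165} = - \frac{5754558863}{1606194000}$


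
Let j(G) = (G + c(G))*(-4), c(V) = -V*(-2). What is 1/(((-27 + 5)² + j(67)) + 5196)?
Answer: 1/4876 ≈ 0.00020509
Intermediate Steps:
c(V) = 2*V
j(G) = -12*G (j(G) = (G + 2*G)*(-4) = (3*G)*(-4) = -12*G)
1/(((-27 + 5)² + j(67)) + 5196) = 1/(((-27 + 5)² - 12*67) + 5196) = 1/(((-22)² - 804) + 5196) = 1/((484 - 804) + 5196) = 1/(-320 + 5196) = 1/4876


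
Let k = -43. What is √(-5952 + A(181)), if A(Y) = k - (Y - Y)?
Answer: I*√5995 ≈ 77.427*I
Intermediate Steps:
A(Y) = -43 (A(Y) = -43 - (Y - Y) = -43 - 1*0 = -43 + 0 = -43)
√(-5952 + A(181)) = √(-5952 - 43) = √(-5995) = I*√5995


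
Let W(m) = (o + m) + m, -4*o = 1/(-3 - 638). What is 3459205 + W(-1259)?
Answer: 8862945469/2564 ≈ 3.4567e+6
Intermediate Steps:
o = 1/2564 (o = -1/(4*(-3 - 638)) = -1/4/(-641) = -1/4*(-1/641) = 1/2564 ≈ 0.00039002)
W(m) = 1/2564 + 2*m (W(m) = (1/2564 + m) + m = 1/2564 + 2*m)
3459205 + W(-1259) = 3459205 + (1/2564 + 2*(-1259)) = 3459205 + (1/2564 - 2518) = 3459205 - 6456151/2564 = 8862945469/2564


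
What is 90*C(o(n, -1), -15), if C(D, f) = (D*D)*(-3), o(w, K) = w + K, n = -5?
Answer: -9720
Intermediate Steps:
o(w, K) = K + w
C(D, f) = -3*D**2 (C(D, f) = D**2*(-3) = -3*D**2)
90*C(o(n, -1), -15) = 90*(-3*(-1 - 5)**2) = 90*(-3*(-6)**2) = 90*(-3*36) = 90*(-108) = -9720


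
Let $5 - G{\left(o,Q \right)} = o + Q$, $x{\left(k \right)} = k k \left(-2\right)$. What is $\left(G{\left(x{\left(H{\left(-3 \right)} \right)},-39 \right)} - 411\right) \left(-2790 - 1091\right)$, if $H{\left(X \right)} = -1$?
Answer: $1416565$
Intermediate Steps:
$x{\left(k \right)} = - 2 k^{2}$ ($x{\left(k \right)} = k^{2} \left(-2\right) = - 2 k^{2}$)
$G{\left(o,Q \right)} = 5 - Q - o$ ($G{\left(o,Q \right)} = 5 - \left(o + Q\right) = 5 - \left(Q + o\right) = 5 - Q - o$)
$\left(G{\left(x{\left(H{\left(-3 \right)} \right)},-39 \right)} - 411\right) \left(-2790 - 1091\right) = \left(\left(5 - -39 - - 2 \left(-1\right)^{2}\right) - 411\right) \left(-2790 - 1091\right) = \left(\left(5 + 39 - \left(-2\right) 1\right) - 411\right) \left(-3881\right) = \left(\left(5 + 39 - -2\right) - 411\right) \left(-3881\right) = \left(\left(5 + 39 + 2\right) - 411\right) \left(-3881\right) = \left(46 - 411\right) \left(-3881\right) = \left(-365\right) \left(-3881\right) = 1416565$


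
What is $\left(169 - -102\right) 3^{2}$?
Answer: $2439$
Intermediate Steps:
$\left(169 - -102\right) 3^{2} = \left(169 + 102\right) 9 = 271 \cdot 9 = 2439$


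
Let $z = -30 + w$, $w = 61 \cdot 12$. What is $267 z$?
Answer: $187434$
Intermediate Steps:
$w = 732$
$z = 702$ ($z = -30 + 732 = 702$)
$267 z = 267 \cdot 702 = 187434$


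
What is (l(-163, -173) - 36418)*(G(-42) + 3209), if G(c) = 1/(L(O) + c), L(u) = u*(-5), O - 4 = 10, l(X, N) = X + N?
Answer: -6604822439/56 ≈ -1.1794e+8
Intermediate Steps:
l(X, N) = N + X
O = 14 (O = 4 + 10 = 14)
L(u) = -5*u
G(c) = 1/(-70 + c) (G(c) = 1/(-5*14 + c) = 1/(-70 + c))
(l(-163, -173) - 36418)*(G(-42) + 3209) = ((-173 - 163) - 36418)*(1/(-70 - 42) + 3209) = (-336 - 36418)*(1/(-112) + 3209) = -36754*(-1/112 + 3209) = -36754*359407/112 = -6604822439/56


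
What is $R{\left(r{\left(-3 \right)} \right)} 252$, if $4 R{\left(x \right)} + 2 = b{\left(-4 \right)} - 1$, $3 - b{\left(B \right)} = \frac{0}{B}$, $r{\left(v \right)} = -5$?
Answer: $0$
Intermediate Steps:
$b{\left(B \right)} = 3$ ($b{\left(B \right)} = 3 - \frac{0}{B} = 3 - 0 = 3 + 0 = 3$)
$R{\left(x \right)} = 0$ ($R{\left(x \right)} = - \frac{1}{2} + \frac{3 - 1}{4} = - \frac{1}{2} + \frac{1}{4} \cdot 2 = - \frac{1}{2} + \frac{1}{2} = 0$)
$R{\left(r{\left(-3 \right)} \right)} 252 = 0 \cdot 252 = 0$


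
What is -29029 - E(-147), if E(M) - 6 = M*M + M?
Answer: -50497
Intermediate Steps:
E(M) = 6 + M + M**2 (E(M) = 6 + (M*M + M) = 6 + (M**2 + M) = 6 + (M + M**2) = 6 + M + M**2)
-29029 - E(-147) = -29029 - (6 - 147 + (-147)**2) = -29029 - (6 - 147 + 21609) = -29029 - 1*21468 = -29029 - 21468 = -50497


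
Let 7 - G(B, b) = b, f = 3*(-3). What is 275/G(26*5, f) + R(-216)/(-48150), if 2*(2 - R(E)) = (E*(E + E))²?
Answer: 6967027597/77040 ≈ 90434.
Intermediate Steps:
f = -9
G(B, b) = 7 - b
R(E) = 2 - 2*E⁴ (R(E) = 2 - E²*(E + E)²/2 = 2 - 4*E⁴/2 = 2 - 2*E⁴)
275/G(26*5, f) + R(-216)/(-48150) = 275/(7 - 1*(-9)) + (2 - 2*(-216)⁴)/(-48150) = 275/(7 + 9) + (2 - 2*2176782336)*(-1/48150) = 275/16 + (2 - 4353564672)*(-1/48150) = 275*(1/16) - 4353564670*(-1/48150) = 275/16 + 435356467/4815 = 6967027597/77040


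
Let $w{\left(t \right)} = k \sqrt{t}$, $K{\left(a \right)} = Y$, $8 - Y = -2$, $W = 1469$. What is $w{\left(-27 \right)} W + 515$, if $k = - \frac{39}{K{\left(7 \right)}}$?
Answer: $515 - \frac{171873 i \sqrt{3}}{10} \approx 515.0 - 29769.0 i$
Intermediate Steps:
$Y = 10$ ($Y = 8 - -2 = 8 + 2 = 10$)
$K{\left(a \right)} = 10$
$k = - \frac{39}{10} \approx -3.9$
$w{\left(t \right)} = - \frac{39 \sqrt{t}}{10}$
$w{\left(-27 \right)} W + 515 = - \frac{39 \sqrt{-27}}{10} \cdot 1469 + 515 = - \frac{39 \cdot 3 i \sqrt{3}}{10} \cdot 1469 + 515 = - \frac{117 i \sqrt{3}}{10} \cdot 1469 + 515 = - \frac{171873 i \sqrt{3}}{10} + 515 = 515 - \frac{171873 i \sqrt{3}}{10}$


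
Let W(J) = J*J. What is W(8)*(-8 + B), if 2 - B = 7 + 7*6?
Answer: -3520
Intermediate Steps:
W(J) = J²
B = -47 (B = 2 - (7 + 7*6) = 2 - (7 + 42) = 2 - 1*49 = 2 - 49 = -47)
W(8)*(-8 + B) = 8²*(-8 - 47) = 64*(-55) = -3520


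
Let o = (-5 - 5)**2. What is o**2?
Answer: 10000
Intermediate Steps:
o = 100 (o = (-10)**2 = 100)
o**2 = 100**2 = 10000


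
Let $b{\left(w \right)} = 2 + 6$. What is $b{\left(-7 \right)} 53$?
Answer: $424$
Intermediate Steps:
$b{\left(w \right)} = 8$
$b{\left(-7 \right)} 53 = 8 \cdot 53 = 424$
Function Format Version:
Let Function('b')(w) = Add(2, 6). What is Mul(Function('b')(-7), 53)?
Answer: 424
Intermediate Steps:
Function('b')(w) = 8
Mul(Function('b')(-7), 53) = Mul(8, 53) = 424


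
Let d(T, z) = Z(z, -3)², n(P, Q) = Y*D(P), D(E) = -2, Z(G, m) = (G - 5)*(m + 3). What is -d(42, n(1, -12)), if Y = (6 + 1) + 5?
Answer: 0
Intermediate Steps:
Z(G, m) = (-5 + G)*(3 + m)
Y = 12 (Y = 7 + 5 = 12)
n(P, Q) = -24 (n(P, Q) = 12*(-2) = -24)
d(T, z) = 0 (d(T, z) = (-15 - 5*(-3) + 3*z + z*(-3))² = (-15 + 15 + 3*z - 3*z)² = 0² = 0)
-d(42, n(1, -12)) = -1*0 = 0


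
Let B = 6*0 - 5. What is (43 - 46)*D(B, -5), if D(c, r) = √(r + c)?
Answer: -3*I*√10 ≈ -9.4868*I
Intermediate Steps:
B = -5 (B = 0 - 5 = -5)
D(c, r) = √(c + r)
(43 - 46)*D(B, -5) = (43 - 46)*√(-5 - 5) = -3*I*√10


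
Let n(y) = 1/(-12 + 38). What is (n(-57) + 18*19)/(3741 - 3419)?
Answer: 8893/8372 ≈ 1.0622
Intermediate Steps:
n(y) = 1/26
(n(-57) + 18*19)/(3741 - 3419) = (1/26 + 18*19)/(3741 - 3419) = (1/26 + 342)/322 = (8893/26)*(1/322) = 8893/8372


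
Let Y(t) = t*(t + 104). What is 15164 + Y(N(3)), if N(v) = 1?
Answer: 15269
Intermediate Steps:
Y(t) = t*(104 + t)
15164 + Y(N(3)) = 15164 + 1*(104 + 1) = 15164 + 1*105 = 15164 + 105 = 15269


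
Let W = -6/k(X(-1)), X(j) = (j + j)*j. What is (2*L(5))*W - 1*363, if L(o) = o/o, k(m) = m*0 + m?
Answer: -369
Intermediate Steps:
X(j) = 2*j² (X(j) = (2*j)*j = 2*j²)
k(m) = m (k(m) = 0 + m = m)
L(o) = 1
W = -3 (W = -6/(2*(-1)²) = -6/(2*1) = -6/2 = -6*½ = -3)
(2*L(5))*W - 1*363 = (2*1)*(-3) - 1*363 = 2*(-3) - 363 = -6 - 363 = -369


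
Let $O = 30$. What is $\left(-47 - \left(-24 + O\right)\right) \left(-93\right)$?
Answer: $4929$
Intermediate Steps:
$\left(-47 - \left(-24 + O\right)\right) \left(-93\right) = \left(-47 + \left(24 - 30\right)\right) \left(-93\right) = \left(-47 - 6\right) \left(-93\right) = \left(-53\right) \left(-93\right) = 4929$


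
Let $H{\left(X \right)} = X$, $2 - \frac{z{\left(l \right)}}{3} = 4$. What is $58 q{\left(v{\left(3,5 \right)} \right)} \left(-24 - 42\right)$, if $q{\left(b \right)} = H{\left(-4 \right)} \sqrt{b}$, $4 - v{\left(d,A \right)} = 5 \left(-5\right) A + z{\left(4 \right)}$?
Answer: $45936 \sqrt{15} \approx 1.7791 \cdot 10^{5}$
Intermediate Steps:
$z{\left(l \right)} = -6$ ($z{\left(l \right)} = 6 - 12 = -6$)
$v{\left(d,A \right)} = 10 + 25 A$ ($v{\left(d,A \right)} = 4 - \left(5 \left(-5\right) A - 6\right) = 4 - \left(- 25 A - 6\right) = 4 - \left(-6 - 25 A\right) = 4 + \left(6 + 25 A\right) = 10 + 25 A$)
$q{\left(b \right)} = - 4 \sqrt{b}$
$58 q{\left(v{\left(3,5 \right)} \right)} \left(-24 - 42\right) = 58 \left(- 4 \sqrt{10 + 25 \cdot 5}\right) \left(-24 - 42\right) = 58 \left(- 4 \sqrt{10 + 125}\right) \left(-24 - 42\right) = 58 \left(- 4 \sqrt{135}\right) \left(-66\right) = 58 \left(- 4 \cdot 3 \sqrt{15}\right) \left(-66\right) = 58 \left(- 12 \sqrt{15}\right) \left(-66\right) = - 696 \sqrt{15} \left(-66\right) = 45936 \sqrt{15}$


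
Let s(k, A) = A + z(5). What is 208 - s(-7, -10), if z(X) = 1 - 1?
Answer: 218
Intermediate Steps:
z(X) = 0
s(k, A) = A (s(k, A) = A + 0 = A)
208 - s(-7, -10) = 208 - 1*(-10) = 208 + 10 = 218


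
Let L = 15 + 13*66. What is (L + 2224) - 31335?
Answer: -28238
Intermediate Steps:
L = 873 (L = 15 + 858 = 873)
(L + 2224) - 31335 = (873 + 2224) - 31335 = 3097 - 31335 = -28238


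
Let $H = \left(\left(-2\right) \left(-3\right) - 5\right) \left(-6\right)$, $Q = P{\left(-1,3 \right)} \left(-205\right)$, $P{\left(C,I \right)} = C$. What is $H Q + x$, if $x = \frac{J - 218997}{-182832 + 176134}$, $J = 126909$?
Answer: $- \frac{4073226}{3349} \approx -1216.3$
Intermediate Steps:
$x = \frac{46044}{3349}$ ($x = \frac{126909 - 218997}{-182832 + 176134} = - \frac{92088}{-6698} = \left(-92088\right) \left(- \frac{1}{6698}\right) = \frac{46044}{3349} \approx 13.749$)
$Q = 205$ ($Q = \left(-1\right) \left(-205\right) = 205$)
$H = -6$ ($H = \left(6 - 5\right) \left(-6\right) = 1 \left(-6\right) = -6$)
$H Q + x = \left(-6\right) 205 + \frac{46044}{3349} = -1230 + \frac{46044}{3349} = - \frac{4073226}{3349}$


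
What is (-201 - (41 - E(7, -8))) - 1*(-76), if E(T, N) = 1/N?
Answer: -1329/8 ≈ -166.13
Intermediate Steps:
(-201 - (41 - E(7, -8))) - 1*(-76) = (-201 - (41 - 1/(-8))) - 1*(-76) = (-201 - (41 - 1*(-⅛))) + 76 = (-201 - (41 + ⅛)) + 76 = (-201 - 1*329/8) + 76 = (-201 - 329/8) + 76 = -1937/8 + 76 = -1329/8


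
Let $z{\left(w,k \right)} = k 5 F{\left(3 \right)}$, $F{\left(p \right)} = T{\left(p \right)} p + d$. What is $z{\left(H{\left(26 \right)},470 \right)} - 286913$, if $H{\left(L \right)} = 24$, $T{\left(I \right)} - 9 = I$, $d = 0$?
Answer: $-202313$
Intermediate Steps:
$T{\left(I \right)} = 9 + I$
$F{\left(p \right)} = p \left(9 + p\right)$ ($F{\left(p \right)} = \left(9 + p\right) p + 0 = p \left(9 + p\right) + 0 = p \left(9 + p\right)$)
$z{\left(w,k \right)} = 180 k$ ($z{\left(w,k \right)} = k 5 \cdot 3 \left(9 + 3\right) = 5 k 3 \cdot 12 = 5 k 36 = 180 k$)
$z{\left(H{\left(26 \right)},470 \right)} - 286913 = 180 \cdot 470 - 286913 = 84600 - 286913 = -202313$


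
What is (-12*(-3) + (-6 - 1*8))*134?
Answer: 2948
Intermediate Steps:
(-12*(-3) + (-6 - 1*8))*134 = (36 + (-6 - 8))*134 = (36 - 14)*134 = 22*134 = 2948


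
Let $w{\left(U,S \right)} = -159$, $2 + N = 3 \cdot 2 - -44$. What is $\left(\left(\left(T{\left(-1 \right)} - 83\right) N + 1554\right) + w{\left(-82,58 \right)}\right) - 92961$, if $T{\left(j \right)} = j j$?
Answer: $-95502$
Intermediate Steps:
$N = 48$ ($N = -2 + \left(3 \cdot 2 - -44\right) = -2 + \left(6 + 44\right) = -2 + 50 = 48$)
$T{\left(j \right)} = j^{2}$
$\left(\left(\left(T{\left(-1 \right)} - 83\right) N + 1554\right) + w{\left(-82,58 \right)}\right) - 92961 = \left(\left(\left(\left(-1\right)^{2} - 83\right) 48 + 1554\right) - 159\right) - 92961 = \left(\left(\left(1 - 83\right) 48 + 1554\right) - 159\right) - 92961 = \left(\left(\left(-82\right) 48 + 1554\right) - 159\right) - 92961 = \left(\left(-3936 + 1554\right) - 159\right) - 92961 = \left(-2382 - 159\right) - 92961 = -2541 - 92961 = -95502$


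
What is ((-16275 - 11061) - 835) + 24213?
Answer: -3958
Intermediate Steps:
((-16275 - 11061) - 835) + 24213 = (-27336 - 835) + 24213 = -28171 + 24213 = -3958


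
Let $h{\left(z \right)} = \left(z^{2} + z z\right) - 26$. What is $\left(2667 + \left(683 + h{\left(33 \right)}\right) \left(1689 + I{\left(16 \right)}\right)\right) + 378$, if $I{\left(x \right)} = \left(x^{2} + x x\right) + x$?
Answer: $6288240$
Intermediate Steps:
$I{\left(x \right)} = x + 2 x^{2}$ ($I{\left(x \right)} = \left(x^{2} + x^{2}\right) + x = 2 x^{2} + x = x + 2 x^{2}$)
$h{\left(z \right)} = -26 + 2 z^{2}$ ($h{\left(z \right)} = \left(z^{2} + z^{2}\right) - 26 = 2 z^{2} - 26 = -26 + 2 z^{2}$)
$\left(2667 + \left(683 + h{\left(33 \right)}\right) \left(1689 + I{\left(16 \right)}\right)\right) + 378 = \left(2667 + \left(683 - \left(26 - 2 \cdot 33^{2}\right)\right) \left(1689 + 16 \left(1 + 2 \cdot 16\right)\right)\right) + 378 = \left(2667 + \left(683 + \left(-26 + 2 \cdot 1089\right)\right) \left(1689 + 16 \left(1 + 32\right)\right)\right) + 378 = \left(2667 + \left(683 + \left(-26 + 2178\right)\right) \left(1689 + 16 \cdot 33\right)\right) + 378 = \left(2667 + \left(683 + 2152\right) \left(1689 + 528\right)\right) + 378 = \left(2667 + 2835 \cdot 2217\right) + 378 = \left(2667 + 6285195\right) + 378 = 6287862 + 378 = 6288240$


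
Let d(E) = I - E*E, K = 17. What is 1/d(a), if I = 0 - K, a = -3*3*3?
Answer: -1/746 ≈ -0.0013405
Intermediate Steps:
a = -27 (a = -9*3 = -27)
I = -17 (I = 0 - 1*17 = 0 - 17 = -17)
d(E) = -17 - E² (d(E) = -17 - E*E = -17 - E²)
1/d(a) = 1/(-17 - 1*(-27)²) = 1/(-17 - 1*729) = 1/(-17 - 729) = 1/(-746) = -1/746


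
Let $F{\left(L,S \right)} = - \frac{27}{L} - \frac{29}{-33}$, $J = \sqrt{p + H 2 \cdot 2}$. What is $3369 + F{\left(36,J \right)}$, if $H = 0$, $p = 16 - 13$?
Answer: $\frac{444725}{132} \approx 3369.1$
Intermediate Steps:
$p = 3$ ($p = 16 - 13 = 3$)
$J = \sqrt{3}$ ($J = \sqrt{3 + 0 \cdot 2 \cdot 2} = \sqrt{3 + 0 \cdot 2} = \sqrt{3 + 0} = \sqrt{3} \approx 1.732$)
$F{\left(L,S \right)} = \frac{29}{33} - \frac{27}{L}$ ($F{\left(L,S \right)} = - \frac{27}{L} - - \frac{29}{33} = - \frac{27}{L} + \frac{29}{33} = \frac{29}{33} - \frac{27}{L}$)
$3369 + F{\left(36,J \right)} = 3369 + \left(\frac{29}{33} - \frac{27}{36}\right) = 3369 + \left(\frac{29}{33} - \frac{3}{4}\right) = 3369 + \frac{17}{132} = \frac{444725}{132}$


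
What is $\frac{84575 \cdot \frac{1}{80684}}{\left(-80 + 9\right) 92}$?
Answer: $- \frac{84575}{527027888} \approx -0.00016048$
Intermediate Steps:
$\frac{84575 \cdot \frac{1}{80684}}{\left(-80 + 9\right) 92} = \frac{84575 \cdot \frac{1}{80684}}{\left(-71\right) 92} = \frac{84575}{80684 \left(-6532\right)} = \frac{84575}{80684} \left(- \frac{1}{6532}\right) = - \frac{84575}{527027888}$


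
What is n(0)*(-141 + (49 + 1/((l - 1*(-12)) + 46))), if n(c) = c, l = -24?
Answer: 0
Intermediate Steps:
n(0)*(-141 + (49 + 1/((l - 1*(-12)) + 46))) = 0*(-141 + (49 + 1/((-24 - 1*(-12)) + 46))) = 0*(-141 + (49 + 1/((-24 + 12) + 46))) = 0*(-141 + (49 + 1/(-12 + 46))) = 0*(-141 + (49 + 1/34)) = 0*(-141 + 1667/34) = 0*(-3127/34) = 0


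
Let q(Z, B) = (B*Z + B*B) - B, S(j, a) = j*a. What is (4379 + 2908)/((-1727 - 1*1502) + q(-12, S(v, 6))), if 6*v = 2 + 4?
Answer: -7287/3271 ≈ -2.2278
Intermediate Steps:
v = 1 (v = (2 + 4)/6 = (⅙)*6 = 1)
S(j, a) = a*j
q(Z, B) = B² - B + B*Z (q(Z, B) = (B*Z + B²) - B = (B² + B*Z) - B = B² - B + B*Z)
(4379 + 2908)/((-1727 - 1*1502) + q(-12, S(v, 6))) = (4379 + 2908)/((-1727 - 1*1502) + (6*1)*(-1 + 6*1 - 12)) = 7287/((-1727 - 1502) + 6*(-1 + 6 - 12)) = 7287/(-3229 + 6*(-7)) = 7287/(-3229 - 42) = 7287/(-3271) = 7287*(-1/3271) = -7287/3271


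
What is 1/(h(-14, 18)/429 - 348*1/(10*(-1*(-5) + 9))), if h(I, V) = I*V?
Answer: -5005/15381 ≈ -0.32540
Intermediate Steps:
1/(h(-14, 18)/429 - 348*1/(10*(-1*(-5) + 9))) = 1/(-14*18/429 - 348*1/(10*(-1*(-5) + 9))) = 1/(-252*1/429 - 348*1/(10*(5 + 9))) = 1/(-84/143 - 348/(14*10)) = 1/(-84/143 - 348/140) = 1/(-84/143 - 348*1/140) = 1/(-84/143 - 87/35) = 1/(-15381/5005) = -5005/15381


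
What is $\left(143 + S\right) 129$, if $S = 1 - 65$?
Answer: $10191$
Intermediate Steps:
$S = -64$ ($S = 1 - 65 = -64$)
$\left(143 + S\right) 129 = \left(143 - 64\right) 129 = 79 \cdot 129 = 10191$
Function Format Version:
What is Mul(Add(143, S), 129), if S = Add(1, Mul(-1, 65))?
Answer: 10191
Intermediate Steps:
S = -64 (S = Add(1, -65) = -64)
Mul(Add(143, S), 129) = Mul(Add(143, -64), 129) = Mul(79, 129) = 10191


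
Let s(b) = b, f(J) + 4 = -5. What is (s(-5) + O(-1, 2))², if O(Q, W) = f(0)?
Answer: 196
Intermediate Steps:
f(J) = -9 (f(J) = -4 - 5 = -9)
O(Q, W) = -9
(s(-5) + O(-1, 2))² = (-5 - 9)² = (-14)² = 196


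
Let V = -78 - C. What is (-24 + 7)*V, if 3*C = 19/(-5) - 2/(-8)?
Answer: 78353/60 ≈ 1305.9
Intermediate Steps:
C = -71/60 (C = (19/(-5) - 2/(-8))/3 = (19*(-1/5) - 2*(-1/8))/3 = (-19/5 + 1/4)/3 = (1/3)*(-71/20) = -71/60 ≈ -1.1833)
V = -4609/60 (V = -78 - 1*(-71/60) = -78 + 71/60 = -4609/60 ≈ -76.817)
(-24 + 7)*V = (-24 + 7)*(-4609/60) = -17*(-4609/60) = 78353/60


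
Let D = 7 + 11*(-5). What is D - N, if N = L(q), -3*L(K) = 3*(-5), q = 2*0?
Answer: -53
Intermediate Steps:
q = 0
L(K) = 5 (L(K) = -(-5) = -1/3*(-15) = 5)
N = 5
D = -48 (D = 7 - 55 = -48)
D - N = -48 - 1*5 = -48 - 5 = -53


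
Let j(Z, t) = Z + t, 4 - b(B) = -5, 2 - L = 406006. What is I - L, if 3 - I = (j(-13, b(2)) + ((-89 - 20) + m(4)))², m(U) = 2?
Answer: 393686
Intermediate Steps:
L = -406004 (L = 2 - 1*406006 = 2 - 406006 = -406004)
b(B) = 9 (b(B) = 4 - 1*(-5) = 4 + 5 = 9)
I = -12318 (I = 3 - ((-13 + 9) + ((-89 - 20) + 2))² = 3 - (-4 + (-109 + 2))² = 3 - (-4 - 107)² = 3 - 1*(-111)² = 3 - 1*12321 = 3 - 12321 = -12318)
I - L = -12318 - 1*(-406004) = -12318 + 406004 = 393686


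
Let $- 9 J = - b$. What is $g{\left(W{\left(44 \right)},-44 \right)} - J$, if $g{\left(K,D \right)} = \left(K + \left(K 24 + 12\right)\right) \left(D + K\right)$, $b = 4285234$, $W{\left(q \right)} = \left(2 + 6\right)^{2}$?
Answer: $- \frac{3995074}{9} \approx -4.439 \cdot 10^{5}$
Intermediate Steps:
$W{\left(q \right)} = 64$ ($W{\left(q \right)} = 8^{2} = 64$)
$J = \frac{4285234}{9}$ ($J = - \frac{\left(-1\right) 4285234}{9} = \left(- \frac{1}{9}\right) \left(-4285234\right) = \frac{4285234}{9} \approx 4.7614 \cdot 10^{5}$)
$g{\left(K,D \right)} = \left(12 + 25 K\right) \left(D + K\right)$ ($g{\left(K,D \right)} = \left(K + \left(24 K + 12\right)\right) \left(D + K\right) = \left(K + \left(12 + 24 K\right)\right) \left(D + K\right) = \left(12 + 25 K\right) \left(D + K\right)$)
$g{\left(W{\left(44 \right)},-44 \right)} - J = \left(12 \left(-44\right) + 12 \cdot 64 + 25 \cdot 64^{2} + 25 \left(-44\right) 64\right) - \frac{4285234}{9} = \left(-528 + 768 + 25 \cdot 4096 - 70400\right) - \frac{4285234}{9} = \left(-528 + 768 + 102400 - 70400\right) - \frac{4285234}{9} = 32240 - \frac{4285234}{9} = - \frac{3995074}{9}$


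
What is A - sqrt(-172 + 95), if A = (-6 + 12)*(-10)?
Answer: -60 - I*sqrt(77) ≈ -60.0 - 8.775*I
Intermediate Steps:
A = -60 (A = 6*(-10) = -60)
A - sqrt(-172 + 95) = -60 - sqrt(-172 + 95) = -60 - sqrt(-77) = -60 - I*sqrt(77)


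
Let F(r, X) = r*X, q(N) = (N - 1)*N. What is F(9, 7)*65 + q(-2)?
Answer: 4101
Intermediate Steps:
q(N) = N*(-1 + N) (q(N) = (-1 + N)*N = N*(-1 + N))
F(r, X) = X*r
F(9, 7)*65 + q(-2) = (7*9)*65 - 2*(-1 - 2) = 63*65 - 2*(-3) = 4095 + 6 = 4101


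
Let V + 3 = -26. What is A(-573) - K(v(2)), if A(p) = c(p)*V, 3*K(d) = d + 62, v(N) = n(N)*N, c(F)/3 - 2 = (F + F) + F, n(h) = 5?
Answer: 149355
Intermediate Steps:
V = -29 (V = -3 - 26 = -29)
c(F) = 6 + 9*F (c(F) = 6 + 3*((F + F) + F) = 6 + 3*(2*F + F) = 6 + 3*(3*F) = 6 + 9*F)
v(N) = 5*N
K(d) = 62/3 + d/3 (K(d) = (d + 62)/3 = (62 + d)/3 = 62/3 + d/3)
A(p) = -174 - 261*p (A(p) = (6 + 9*p)*(-29) = -174 - 261*p)
A(-573) - K(v(2)) = (-174 - 261*(-573)) - (62/3 + (5*2)/3) = (-174 + 149553) - (62/3 + (⅓)*10) = 149379 - (62/3 + 10/3) = 149379 - 1*24 = 149379 - 24 = 149355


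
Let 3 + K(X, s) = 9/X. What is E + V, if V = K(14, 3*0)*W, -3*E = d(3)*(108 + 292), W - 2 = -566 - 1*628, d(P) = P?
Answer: 16868/7 ≈ 2409.7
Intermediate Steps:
W = -1192 (W = 2 + (-566 - 1*628) = 2 + (-566 - 628) = 2 - 1194 = -1192)
K(X, s) = -3 + 9/X
E = -400 (E = -(108 + 292) = -400 ≈ -400.00)
V = 19668/7 (V = (-3 + 9/14)*(-1192) = -33/14*(-1192) = 19668/7 ≈ 2809.7)
E + V = -400 + 19668/7 = 16868/7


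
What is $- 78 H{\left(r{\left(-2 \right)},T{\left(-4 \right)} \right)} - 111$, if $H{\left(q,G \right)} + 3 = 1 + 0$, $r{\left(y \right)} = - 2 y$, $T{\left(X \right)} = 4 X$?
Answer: $45$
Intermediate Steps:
$H{\left(q,G \right)} = -2$ ($H{\left(q,G \right)} = -3 + \left(1 + 0\right) = -3 + 1 = -2$)
$- 78 H{\left(r{\left(-2 \right)},T{\left(-4 \right)} \right)} - 111 = \left(-78\right) \left(-2\right) - 111 = 156 - 111 = 45$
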